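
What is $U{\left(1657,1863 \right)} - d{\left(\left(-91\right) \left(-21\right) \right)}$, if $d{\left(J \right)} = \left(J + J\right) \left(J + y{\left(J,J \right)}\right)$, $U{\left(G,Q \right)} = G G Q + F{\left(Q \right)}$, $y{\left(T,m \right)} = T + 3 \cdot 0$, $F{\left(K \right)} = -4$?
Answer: $5100536399$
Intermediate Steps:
$y{\left(T,m \right)} = T$ ($y{\left(T,m \right)} = T + 0 = T$)
$U{\left(G,Q \right)} = -4 + Q G^{2}$ ($U{\left(G,Q \right)} = G G Q - 4 = G^{2} Q - 4 = Q G^{2} - 4 = -4 + Q G^{2}$)
$d{\left(J \right)} = 4 J^{2}$ ($d{\left(J \right)} = \left(J + J\right) \left(J + J\right) = 2 J 2 J = 4 J^{2}$)
$U{\left(1657,1863 \right)} - d{\left(\left(-91\right) \left(-21\right) \right)} = \left(-4 + 1863 \cdot 1657^{2}\right) - 4 \left(\left(-91\right) \left(-21\right)\right)^{2} = \left(-4 + 1863 \cdot 2745649\right) - 4 \cdot 1911^{2} = \left(-4 + 5115144087\right) - 4 \cdot 3651921 = 5115144083 - 14607684 = 5100536399$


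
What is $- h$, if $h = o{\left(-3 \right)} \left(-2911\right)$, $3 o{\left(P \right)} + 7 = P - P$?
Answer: $- \frac{20377}{3} \approx -6792.3$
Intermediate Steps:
$o{\left(P \right)} = - \frac{7}{3}$ ($o{\left(P \right)} = - \frac{7}{3} + \frac{P - P}{3} = - \frac{7}{3} + \frac{1}{3} \cdot 0 = - \frac{7}{3} + 0 = - \frac{7}{3}$)
$h = \frac{20377}{3}$ ($h = \left(- \frac{7}{3}\right) \left(-2911\right) = \frac{20377}{3} \approx 6792.3$)
$- h = \left(-1\right) \frac{20377}{3} = - \frac{20377}{3}$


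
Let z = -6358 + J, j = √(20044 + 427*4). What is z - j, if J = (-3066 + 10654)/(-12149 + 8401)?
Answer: -5959343/937 - 2*√5438 ≈ -6507.5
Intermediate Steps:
J = -1897/937 (J = 7588/(-3748) = 7588*(-1/3748) = -1897/937 ≈ -2.0245)
j = 2*√5438 (j = √(20044 + 1708) = √21752 = 2*√5438 ≈ 147.49)
z = -5959343/937 (z = -6358 - 1897/937 = -5959343/937 ≈ -6360.0)
z - j = -5959343/937 - 2*√5438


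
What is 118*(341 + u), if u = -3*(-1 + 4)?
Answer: 39176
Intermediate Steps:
u = -9 (u = -3*3 = -9)
118*(341 + u) = 118*(341 - 9) = 118*332 = 39176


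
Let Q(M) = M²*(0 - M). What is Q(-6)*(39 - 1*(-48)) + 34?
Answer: 18826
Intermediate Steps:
Q(M) = -M³ (Q(M) = M²*(-M) = -M³)
Q(-6)*(39 - 1*(-48)) + 34 = (-1*(-6)³)*(39 - 1*(-48)) + 34 = (-1*(-216))*(39 + 48) + 34 = 216*87 + 34 = 18792 + 34 = 18826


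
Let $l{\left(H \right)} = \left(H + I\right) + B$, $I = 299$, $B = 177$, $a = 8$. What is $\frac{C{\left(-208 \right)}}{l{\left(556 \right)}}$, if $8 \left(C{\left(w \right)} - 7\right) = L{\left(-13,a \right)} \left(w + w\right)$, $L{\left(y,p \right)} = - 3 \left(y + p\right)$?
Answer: $- \frac{773}{1032} \approx -0.74903$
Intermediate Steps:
$L{\left(y,p \right)} = - 3 p - 3 y$ ($L{\left(y,p \right)} = - 3 \left(p + y\right) = - 3 p - 3 y$)
$C{\left(w \right)} = 7 + \frac{15 w}{4}$ ($C{\left(w \right)} = 7 + \frac{\left(\left(-3\right) 8 - -39\right) \left(w + w\right)}{8} = 7 + \frac{\left(-24 + 39\right) 2 w}{8} = 7 + \frac{15 \cdot 2 w}{8} = 7 + \frac{30 w}{8} = 7 + \frac{15 w}{4}$)
$l{\left(H \right)} = 476 + H$ ($l{\left(H \right)} = \left(H + 299\right) + 177 = \left(299 + H\right) + 177 = 476 + H$)
$\frac{C{\left(-208 \right)}}{l{\left(556 \right)}} = \frac{7 + \frac{15}{4} \left(-208\right)}{476 + 556} = \frac{7 - 780}{1032} = \left(-773\right) \frac{1}{1032} = - \frac{773}{1032}$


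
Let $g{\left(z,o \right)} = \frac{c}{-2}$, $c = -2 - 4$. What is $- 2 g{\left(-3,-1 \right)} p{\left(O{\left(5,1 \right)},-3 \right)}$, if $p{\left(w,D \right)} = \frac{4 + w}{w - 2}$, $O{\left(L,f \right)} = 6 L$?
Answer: $- \frac{51}{7} \approx -7.2857$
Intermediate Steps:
$c = -6$
$p{\left(w,D \right)} = \frac{4 + w}{-2 + w}$
$g{\left(z,o \right)} = 3$ ($g{\left(z,o \right)} = - \frac{6}{-2} = \left(-6\right) \left(- \frac{1}{2}\right) = 3$)
$- 2 g{\left(-3,-1 \right)} p{\left(O{\left(5,1 \right)},-3 \right)} = \left(-2\right) 3 \frac{4 + 6 \cdot 5}{-2 + 6 \cdot 5} = - 6 \frac{4 + 30}{-2 + 30} = - 6 \cdot \frac{1}{28} \cdot 34 = \left(-6\right) \frac{17}{14} = - \frac{51}{7}$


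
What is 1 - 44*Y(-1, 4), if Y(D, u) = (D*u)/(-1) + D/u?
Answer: -164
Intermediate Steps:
Y(D, u) = D/u - D*u (Y(D, u) = (D*u)*(-1) + D/u = -D*u + D/u = D/u - D*u)
1 - 44*Y(-1, 4) = 1 - 44*(-1/4 - 1*(-1)*4) = 1 - 44*(-1*1/4 + 4) = 1 - 44*(-1/4 + 4) = 1 - 44*15/4 = 1 - 165 = -164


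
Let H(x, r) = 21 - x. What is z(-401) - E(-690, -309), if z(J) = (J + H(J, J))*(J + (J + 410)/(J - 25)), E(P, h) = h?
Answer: -1151967/142 ≈ -8112.4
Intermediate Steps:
z(J) = 21*J + 21*(410 + J)/(-25 + J) (z(J) = (J + (21 - J))*(J + (J + 410)/(J - 25)) = 21*(J + (410 + J)/(-25 + J)) = 21*J + 21*(410 + J)/(-25 + J))
z(-401) - E(-690, -309) = 21*(410 + (-401)² - 24*(-401))/(-25 - 401) - 1*(-309) = 21*(410 + 160801 + 9624)/(-426) + 309 = 21*(-1/426)*170835 + 309 = -1195845/142 + 309 = -1151967/142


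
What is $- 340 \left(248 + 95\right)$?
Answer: $-116620$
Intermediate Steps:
$- 340 \left(248 + 95\right) = \left(-340\right) 343 = -116620$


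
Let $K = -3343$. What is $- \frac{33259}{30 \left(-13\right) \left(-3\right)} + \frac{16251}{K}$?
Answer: $- \frac{130198507}{3911310} \approx -33.288$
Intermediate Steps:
$- \frac{33259}{30 \left(-13\right) \left(-3\right)} + \frac{16251}{K} = - \frac{33259}{30 \left(-13\right) \left(-3\right)} + \frac{16251}{-3343} = - \frac{33259}{\left(-390\right) \left(-3\right)} + 16251 \left(- \frac{1}{3343}\right) = - \frac{33259}{1170} - \frac{16251}{3343} = - \frac{130198507}{3911310}$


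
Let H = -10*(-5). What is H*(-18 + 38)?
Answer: 1000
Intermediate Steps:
H = 50
H*(-18 + 38) = 50*(-18 + 38) = 50*20 = 1000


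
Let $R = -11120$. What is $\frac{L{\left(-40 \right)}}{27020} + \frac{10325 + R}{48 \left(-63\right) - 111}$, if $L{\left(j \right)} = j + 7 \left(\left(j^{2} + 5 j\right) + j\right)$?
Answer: $\frac{170669}{282359} \approx 0.60444$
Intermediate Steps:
$L{\left(j \right)} = 7 j^{2} + 43 j$ ($L{\left(j \right)} = j + 7 \left(j^{2} + 6 j\right) = j + \left(7 j^{2} + 42 j\right) = 7 j^{2} + 43 j$)
$\frac{L{\left(-40 \right)}}{27020} + \frac{10325 + R}{48 \left(-63\right) - 111} = \frac{\left(-40\right) \left(43 + 7 \left(-40\right)\right)}{27020} + \frac{10325 - 11120}{48 \left(-63\right) - 111} = - 40 \left(43 - 280\right) \frac{1}{27020} - \frac{795}{-3024 - 111} = \left(-40\right) \left(-237\right) \frac{1}{27020} - \frac{795}{-3135} = 9480 \cdot \frac{1}{27020} - - \frac{53}{209} = \frac{474}{1351} + \frac{53}{209} = \frac{170669}{282359}$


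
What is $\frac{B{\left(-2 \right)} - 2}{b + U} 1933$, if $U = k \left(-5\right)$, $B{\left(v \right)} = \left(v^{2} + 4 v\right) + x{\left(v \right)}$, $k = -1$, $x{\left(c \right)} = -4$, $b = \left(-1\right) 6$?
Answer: $19330$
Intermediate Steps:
$b = -6$
$B{\left(v \right)} = -4 + v^{2} + 4 v$ ($B{\left(v \right)} = \left(v^{2} + 4 v\right) - 4 = -4 + v^{2} + 4 v$)
$U = 5$ ($U = \left(-1\right) \left(-5\right) = 5$)
$\frac{B{\left(-2 \right)} - 2}{b + U} 1933 = \frac{\left(-4 + \left(-2\right)^{2} + 4 \left(-2\right)\right) - 2}{-6 + 5} \cdot 1933 = \frac{\left(-4 + 4 - 8\right) - 2}{-1} \cdot 1933 = \left(-8 - 2\right) \left(-1\right) 1933 = \left(-10\right) \left(-1\right) 1933 = 10 \cdot 1933 = 19330$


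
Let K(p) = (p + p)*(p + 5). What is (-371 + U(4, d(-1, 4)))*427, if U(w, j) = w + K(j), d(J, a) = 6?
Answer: -100345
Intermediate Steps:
K(p) = 2*p*(5 + p) (K(p) = (2*p)*(5 + p) = 2*p*(5 + p))
U(w, j) = w + 2*j*(5 + j)
(-371 + U(4, d(-1, 4)))*427 = (-371 + (4 + 2*6*(5 + 6)))*427 = (-371 + (4 + 2*6*11))*427 = (-371 + (4 + 132))*427 = (-371 + 136)*427 = -235*427 = -100345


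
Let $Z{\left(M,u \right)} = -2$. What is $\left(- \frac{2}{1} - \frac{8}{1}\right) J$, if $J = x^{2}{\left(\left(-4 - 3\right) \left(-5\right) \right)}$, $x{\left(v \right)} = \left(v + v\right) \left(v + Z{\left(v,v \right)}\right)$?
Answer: $-53361000$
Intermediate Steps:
$x{\left(v \right)} = 2 v \left(-2 + v\right)$ ($x{\left(v \right)} = \left(v + v\right) \left(v - 2\right) = 2 v \left(-2 + v\right)$)
$J = 5336100$ ($J = \left(2 \left(-4 - 3\right) \left(-5\right) \left(-2 + \left(-4 - 3\right) \left(-5\right)\right)\right)^{2} = \left(2 \left(\left(-7\right) \left(-5\right)\right) \left(-2 - -35\right)\right)^{2} = \left(2 \cdot 35 \left(-2 + 35\right)\right)^{2} = \left(2 \cdot 35 \cdot 33\right)^{2} = 2310^{2} = 5336100$)
$\left(- \frac{2}{1} - \frac{8}{1}\right) J = \left(- \frac{2}{1} - \frac{8}{1}\right) 5336100 = \left(\left(-2\right) 1 - 8\right) 5336100 = \left(-2 - 8\right) 5336100 = \left(-10\right) 5336100 = -53361000$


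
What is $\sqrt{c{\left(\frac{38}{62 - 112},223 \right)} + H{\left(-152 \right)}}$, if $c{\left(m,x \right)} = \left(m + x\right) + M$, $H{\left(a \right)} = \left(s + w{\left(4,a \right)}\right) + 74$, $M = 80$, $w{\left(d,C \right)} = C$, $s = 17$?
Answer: $\frac{\sqrt{6031}}{5} \approx 15.532$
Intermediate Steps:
$H{\left(a \right)} = 91 + a$ ($H{\left(a \right)} = \left(17 + a\right) + 74 = 91 + a$)
$c{\left(m,x \right)} = 80 + m + x$ ($c{\left(m,x \right)} = \left(m + x\right) + 80 = 80 + m + x$)
$\sqrt{c{\left(\frac{38}{62 - 112},223 \right)} + H{\left(-152 \right)}} = \sqrt{\left(80 + \frac{38}{62 - 112} + 223\right) + \left(91 - 152\right)} = \sqrt{\left(80 + \frac{38}{-50} + 223\right) - 61} = \sqrt{\left(80 + 38 \left(- \frac{1}{50}\right) + 223\right) - 61} = \sqrt{\left(80 - \frac{19}{25} + 223\right) - 61} = \sqrt{\frac{7556}{25} - 61} = \sqrt{\frac{6031}{25}} = \frac{\sqrt{6031}}{5}$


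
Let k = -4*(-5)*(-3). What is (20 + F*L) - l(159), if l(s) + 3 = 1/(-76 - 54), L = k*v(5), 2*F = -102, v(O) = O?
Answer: 1991991/130 ≈ 15323.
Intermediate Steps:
F = -51 (F = (½)*(-102) = -51)
k = -60 (k = 20*(-3) = -60)
L = -300 (L = -60*5 = -300)
l(s) = -391/130 (l(s) = -3 + 1/(-76 - 54) = -3 + 1/(-130) = -3 - 1/130 = -391/130)
(20 + F*L) - l(159) = (20 - 51*(-300)) - 1*(-391/130) = (20 + 15300) + 391/130 = 15320 + 391/130 = 1991991/130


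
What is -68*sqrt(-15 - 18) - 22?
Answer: -22 - 68*I*sqrt(33) ≈ -22.0 - 390.63*I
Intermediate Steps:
-68*sqrt(-15 - 18) - 22 = -68*I*sqrt(33) - 22 = -22 - 68*I*sqrt(33)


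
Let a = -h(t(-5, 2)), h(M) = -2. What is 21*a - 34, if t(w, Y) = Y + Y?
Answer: 8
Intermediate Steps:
t(w, Y) = 2*Y
a = 2 (a = -1*(-2) = 2)
21*a - 34 = 21*2 - 34 = 42 - 34 = 8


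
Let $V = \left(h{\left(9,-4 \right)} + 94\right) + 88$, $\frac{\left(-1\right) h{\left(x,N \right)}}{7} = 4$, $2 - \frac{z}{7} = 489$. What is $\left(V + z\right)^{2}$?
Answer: $10595025$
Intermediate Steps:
$z = -3409$ ($z = 14 - 3423 = -3409$)
$h{\left(x,N \right)} = -28$ ($h{\left(x,N \right)} = \left(-7\right) 4 = -28$)
$V = 154$ ($V = \left(-28 + 94\right) + 88 = 66 + 88 = 154$)
$\left(V + z\right)^{2} = \left(154 - 3409\right)^{2} = \left(-3255\right)^{2} = 10595025$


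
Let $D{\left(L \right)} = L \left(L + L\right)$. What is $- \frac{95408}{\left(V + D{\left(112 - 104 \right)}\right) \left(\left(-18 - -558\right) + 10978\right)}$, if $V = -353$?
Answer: $\frac{47704}{1295775} \approx 0.036815$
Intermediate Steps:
$D{\left(L \right)} = 2 L^{2}$ ($D{\left(L \right)} = L 2 L = 2 L^{2}$)
$- \frac{95408}{\left(V + D{\left(112 - 104 \right)}\right) \left(\left(-18 - -558\right) + 10978\right)} = - \frac{95408}{\left(-353 + 2 \left(112 - 104\right)^{2}\right) \left(\left(-18 - -558\right) + 10978\right)} = - \frac{95408}{\left(-353 + 2 \left(112 - 104\right)^{2}\right) \left(\left(-18 + 558\right) + 10978\right)} = - \frac{95408}{\left(-353 + 2 \cdot 8^{2}\right) \left(540 + 10978\right)} = - \frac{95408}{\left(-353 + 2 \cdot 64\right) 11518} = - \frac{95408}{\left(-353 + 128\right) 11518} = - \frac{95408}{\left(-225\right) 11518} = - \frac{95408}{-2591550} = \left(-95408\right) \left(- \frac{1}{2591550}\right) = \frac{47704}{1295775}$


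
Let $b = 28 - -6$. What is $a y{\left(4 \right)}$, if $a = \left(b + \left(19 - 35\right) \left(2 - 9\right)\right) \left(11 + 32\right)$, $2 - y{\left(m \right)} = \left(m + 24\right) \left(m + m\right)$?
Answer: $-1393716$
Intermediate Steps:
$b = 34$ ($b = 28 + 6 = 34$)
$y{\left(m \right)} = 2 - 2 m \left(24 + m\right)$ ($y{\left(m \right)} = 2 - \left(m + 24\right) \left(m + m\right) = 2 - \left(24 + m\right) 2 m = 2 - 2 m \left(24 + m\right)$)
$a = 6278$ ($a = \left(34 + \left(19 - 35\right) \left(2 - 9\right)\right) \left(11 + 32\right) = \left(34 - -112\right) 43 = \left(34 + 112\right) 43 = 146 \cdot 43 = 6278$)
$a y{\left(4 \right)} = 6278 \left(2 - 192 - 2 \cdot 4^{2}\right) = 6278 \left(2 - 192 - 32\right) = 6278 \left(-222\right) = -1393716$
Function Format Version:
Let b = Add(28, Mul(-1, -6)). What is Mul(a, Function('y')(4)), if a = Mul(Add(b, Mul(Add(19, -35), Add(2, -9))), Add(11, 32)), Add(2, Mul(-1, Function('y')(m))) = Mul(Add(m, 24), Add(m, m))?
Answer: -1393716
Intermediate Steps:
b = 34 (b = Add(28, 6) = 34)
Function('y')(m) = Add(2, Mul(-2, m, Add(24, m))) (Function('y')(m) = Add(2, Mul(-1, Mul(Add(m, 24), Add(m, m)))) = Add(2, Mul(-1, Mul(Add(24, m), Mul(2, m)))) = Add(2, Mul(-1, Mul(2, m, Add(24, m)))) = Add(2, Mul(-2, m, Add(24, m))))
a = 6278 (a = Mul(Add(34, Mul(Add(19, -35), Add(2, -9))), Add(11, 32)) = Mul(Add(34, Mul(-16, -7)), 43) = Mul(Add(34, 112), 43) = Mul(146, 43) = 6278)
Mul(a, Function('y')(4)) = Mul(6278, Add(2, Mul(-48, 4), Mul(-2, Pow(4, 2)))) = Mul(6278, Add(2, -192, Mul(-2, 16))) = Mul(6278, Add(2, -192, -32)) = Mul(6278, -222) = -1393716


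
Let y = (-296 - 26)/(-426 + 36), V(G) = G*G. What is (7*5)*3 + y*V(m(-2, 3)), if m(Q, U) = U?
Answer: 7308/65 ≈ 112.43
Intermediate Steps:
V(G) = G²
y = 161/195 (y = -322/(-390) = -322*(-1/390) = 161/195 ≈ 0.82564)
(7*5)*3 + y*V(m(-2, 3)) = (7*5)*3 + (161/195)*3² = 35*3 + (161/195)*9 = 105 + 483/65 = 7308/65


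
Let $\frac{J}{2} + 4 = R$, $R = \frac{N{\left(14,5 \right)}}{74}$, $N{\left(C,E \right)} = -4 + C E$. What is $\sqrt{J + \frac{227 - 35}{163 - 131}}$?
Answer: $\frac{2 i \sqrt{74}}{37} \approx 0.46499 i$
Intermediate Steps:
$R = \frac{33}{37}$ ($R = \frac{-4 + 14 \cdot 5}{74} = \left(-4 + 70\right) \frac{1}{74} = 66 \cdot \frac{1}{74} = \frac{33}{37} \approx 0.89189$)
$J = - \frac{230}{37}$ ($J = -8 + 2 \cdot \frac{33}{37} = -8 + \frac{66}{37} = - \frac{230}{37} \approx -6.2162$)
$\sqrt{J + \frac{227 - 35}{163 - 131}} = \sqrt{- \frac{230}{37} + \frac{227 - 35}{163 - 131}} = \sqrt{- \frac{230}{37} + \frac{192}{32}} = \sqrt{- \frac{230}{37} + 192 \cdot \frac{1}{32}} = \sqrt{- \frac{230}{37} + 6} = \sqrt{- \frac{8}{37}} = \frac{2 i \sqrt{74}}{37}$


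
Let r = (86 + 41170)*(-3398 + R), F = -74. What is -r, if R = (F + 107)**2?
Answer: 95260104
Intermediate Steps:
R = 1089 (R = (-74 + 107)**2 = 33**2 = 1089)
r = -95260104 (r = (86 + 41170)*(-3398 + 1089) = 41256*(-2309) = -95260104)
-r = -1*(-95260104) = 95260104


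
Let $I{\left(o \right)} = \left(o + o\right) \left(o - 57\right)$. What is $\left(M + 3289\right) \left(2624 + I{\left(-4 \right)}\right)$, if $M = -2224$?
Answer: $3314280$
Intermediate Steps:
$I{\left(o \right)} = 2 o \left(-57 + o\right)$
$\left(M + 3289\right) \left(2624 + I{\left(-4 \right)}\right) = \left(-2224 + 3289\right) \left(2624 + 2 \left(-4\right) \left(-57 - 4\right)\right) = 1065 \left(2624 + 2 \left(-4\right) \left(-61\right)\right) = 1065 \left(2624 + 488\right) = 1065 \cdot 3112 = 3314280$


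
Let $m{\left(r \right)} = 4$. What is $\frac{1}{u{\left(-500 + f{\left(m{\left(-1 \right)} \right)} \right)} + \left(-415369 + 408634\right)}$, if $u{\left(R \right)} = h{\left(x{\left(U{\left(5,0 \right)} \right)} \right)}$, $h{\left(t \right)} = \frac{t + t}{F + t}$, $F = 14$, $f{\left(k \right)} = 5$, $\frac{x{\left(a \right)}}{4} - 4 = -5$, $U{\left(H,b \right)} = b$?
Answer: $- \frac{5}{33679} \approx -0.00014846$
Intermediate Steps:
$x{\left(a \right)} = -4$ ($x{\left(a \right)} = 16 + 4 \left(-5\right) = 16 - 20 = -4$)
$h{\left(t \right)} = \frac{2 t}{14 + t}$ ($h{\left(t \right)} = \frac{t + t}{14 + t} = \frac{2 t}{14 + t}$)
$u{\left(R \right)} = - \frac{4}{5}$ ($u{\left(R \right)} = 2 \left(-4\right) \frac{1}{14 - 4} = 2 \left(-4\right) \frac{1}{10} = - \frac{4}{5}$)
$\frac{1}{u{\left(-500 + f{\left(m{\left(-1 \right)} \right)} \right)} + \left(-415369 + 408634\right)} = \frac{1}{- \frac{4}{5} + \left(-415369 + 408634\right)} = \frac{1}{- \frac{4}{5} - 6735} = \frac{1}{- \frac{33679}{5}} = - \frac{5}{33679}$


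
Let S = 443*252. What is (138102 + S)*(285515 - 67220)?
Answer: 54516556710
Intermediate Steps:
S = 111636
(138102 + S)*(285515 - 67220) = (138102 + 111636)*(285515 - 67220) = 249738*218295 = 54516556710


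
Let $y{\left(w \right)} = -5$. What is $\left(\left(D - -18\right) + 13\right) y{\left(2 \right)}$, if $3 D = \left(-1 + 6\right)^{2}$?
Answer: $- \frac{590}{3} \approx -196.67$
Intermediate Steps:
$D = \frac{25}{3}$ ($D = \frac{\left(-1 + 6\right)^{2}}{3} = \frac{5^{2}}{3} = \frac{1}{3} \cdot 25 = \frac{25}{3} \approx 8.3333$)
$\left(\left(D - -18\right) + 13\right) y{\left(2 \right)} = \left(\left(\frac{25}{3} - -18\right) + 13\right) \left(-5\right) = \left(\left(\frac{25}{3} + 18\right) + 13\right) \left(-5\right) = \left(\frac{79}{3} + 13\right) \left(-5\right) = \frac{118}{3} \left(-5\right) = - \frac{590}{3}$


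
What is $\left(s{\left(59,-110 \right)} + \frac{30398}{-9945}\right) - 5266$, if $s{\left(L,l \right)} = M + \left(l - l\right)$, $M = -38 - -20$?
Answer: $- \frac{52579778}{9945} \approx -5287.1$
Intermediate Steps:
$M = -18$ ($M = -38 + 20 = -18$)
$s{\left(L,l \right)} = -18$ ($s{\left(L,l \right)} = -18 + \left(l - l\right) = -18 + 0 = -18$)
$\left(s{\left(59,-110 \right)} + \frac{30398}{-9945}\right) - 5266 = \left(-18 + \frac{30398}{-9945}\right) - 5266 = \left(-18 + 30398 \left(- \frac{1}{9945}\right)\right) - 5266 = \left(-18 - \frac{30398}{9945}\right) - 5266 = - \frac{209408}{9945} - 5266 = - \frac{52579778}{9945}$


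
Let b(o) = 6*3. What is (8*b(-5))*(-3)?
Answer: -432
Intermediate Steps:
b(o) = 18
(8*b(-5))*(-3) = (8*18)*(-3) = 144*(-3) = -432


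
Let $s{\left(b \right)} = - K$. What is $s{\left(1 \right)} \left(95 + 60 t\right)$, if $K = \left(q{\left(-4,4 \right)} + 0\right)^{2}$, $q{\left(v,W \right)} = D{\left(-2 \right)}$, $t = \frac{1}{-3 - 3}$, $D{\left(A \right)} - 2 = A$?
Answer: $0$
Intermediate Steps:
$D{\left(A \right)} = 2 + A$
$t = - \frac{1}{6}$ ($t = \frac{1}{-6} = - \frac{1}{6} \approx -0.16667$)
$q{\left(v,W \right)} = 0$ ($q{\left(v,W \right)} = 2 - 2 = 0$)
$K = 0$ ($K = \left(0 + 0\right)^{2} = 0^{2} = 0$)
$s{\left(b \right)} = 0$ ($s{\left(b \right)} = \left(-1\right) 0 = 0$)
$s{\left(1 \right)} \left(95 + 60 t\right) = 0 \left(95 + 60 \left(- \frac{1}{6}\right)\right) = 0 \left(95 - 10\right) = 0 \cdot 85 = 0$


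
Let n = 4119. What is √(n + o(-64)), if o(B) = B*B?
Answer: √8215 ≈ 90.637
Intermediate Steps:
o(B) = B²
√(n + o(-64)) = √(4119 + (-64)²) = √(4119 + 4096) = √8215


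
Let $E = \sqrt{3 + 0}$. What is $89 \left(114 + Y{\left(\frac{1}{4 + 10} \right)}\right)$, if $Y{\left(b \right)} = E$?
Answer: $10146 + 89 \sqrt{3} \approx 10300.0$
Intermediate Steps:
$E = \sqrt{3} \approx 1.732$
$Y{\left(b \right)} = \sqrt{3}$
$89 \left(114 + Y{\left(\frac{1}{4 + 10} \right)}\right) = 89 \left(114 + \sqrt{3}\right) = 10146 + 89 \sqrt{3}$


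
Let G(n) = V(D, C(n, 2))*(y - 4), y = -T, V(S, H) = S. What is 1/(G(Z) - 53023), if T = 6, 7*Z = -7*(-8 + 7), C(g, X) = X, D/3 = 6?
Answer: -1/53203 ≈ -1.8796e-5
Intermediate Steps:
D = 18 (D = 3*6 = 18)
Z = 1 (Z = (-7*(-8 + 7))/7 = (-7*(-1))/7 = (⅐)*7 = 1)
y = -6 (y = -1*6 = -6)
G(n) = -180 (G(n) = 18*(-6 - 4) = 18*(-10) = -180)
1/(G(Z) - 53023) = 1/(-180 - 53023) = 1/(-53203) = -1/53203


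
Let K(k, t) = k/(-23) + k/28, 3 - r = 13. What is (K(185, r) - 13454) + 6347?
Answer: -4577833/644 ≈ -7108.4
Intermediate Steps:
r = -10 (r = 3 - 1*13 = 3 - 13 = -10)
K(k, t) = -5*k/644 (K(k, t) = k*(-1/23) + k*(1/28) = -k/23 + k/28 = -5*k/644)
(K(185, r) - 13454) + 6347 = (-5/644*185 - 13454) + 6347 = (-925/644 - 13454) + 6347 = -8665301/644 + 6347 = -4577833/644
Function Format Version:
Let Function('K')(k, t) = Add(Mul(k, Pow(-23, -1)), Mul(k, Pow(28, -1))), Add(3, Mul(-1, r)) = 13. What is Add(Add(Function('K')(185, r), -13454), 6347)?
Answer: Rational(-4577833, 644) ≈ -7108.4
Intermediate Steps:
r = -10 (r = Add(3, Mul(-1, 13)) = Add(3, -13) = -10)
Function('K')(k, t) = Mul(Rational(-5, 644), k) (Function('K')(k, t) = Add(Mul(k, Rational(-1, 23)), Mul(k, Rational(1, 28))) = Add(Mul(Rational(-1, 23), k), Mul(Rational(1, 28), k)) = Mul(Rational(-5, 644), k))
Add(Add(Function('K')(185, r), -13454), 6347) = Add(Add(Mul(Rational(-5, 644), 185), -13454), 6347) = Add(Add(Rational(-925, 644), -13454), 6347) = Add(Rational(-8665301, 644), 6347) = Rational(-4577833, 644)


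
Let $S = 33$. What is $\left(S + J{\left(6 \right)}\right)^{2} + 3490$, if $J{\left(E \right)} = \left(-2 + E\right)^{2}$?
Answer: $5891$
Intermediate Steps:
$\left(S + J{\left(6 \right)}\right)^{2} + 3490 = \left(33 + \left(-2 + 6\right)^{2}\right)^{2} + 3490 = \left(33 + 4^{2}\right)^{2} + 3490 = \left(33 + 16\right)^{2} + 3490 = 49^{2} + 3490 = 2401 + 3490 = 5891$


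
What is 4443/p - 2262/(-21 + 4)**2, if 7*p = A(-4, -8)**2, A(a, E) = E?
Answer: 8843421/18496 ≈ 478.13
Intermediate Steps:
p = 64/7 (p = (1/7)*(-8)**2 = (1/7)*64 = 64/7 ≈ 9.1429)
4443/p - 2262/(-21 + 4)**2 = 4443/(64/7) - 2262/(-21 + 4)**2 = 4443*(7/64) - 2262/((-17)**2) = 31101/64 - 2262/289 = 8843421/18496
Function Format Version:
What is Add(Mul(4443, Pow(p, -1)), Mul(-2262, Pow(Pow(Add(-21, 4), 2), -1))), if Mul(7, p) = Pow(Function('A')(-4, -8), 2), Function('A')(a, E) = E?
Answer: Rational(8843421, 18496) ≈ 478.13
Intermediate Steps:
p = Rational(64, 7) (p = Mul(Rational(1, 7), Pow(-8, 2)) = Mul(Rational(1, 7), 64) = Rational(64, 7) ≈ 9.1429)
Add(Mul(4443, Pow(p, -1)), Mul(-2262, Pow(Pow(Add(-21, 4), 2), -1))) = Add(Mul(4443, Pow(Rational(64, 7), -1)), Mul(-2262, Pow(Pow(Add(-21, 4), 2), -1))) = Add(Mul(4443, Rational(7, 64)), Mul(-2262, Pow(Pow(-17, 2), -1))) = Add(Rational(31101, 64), Mul(-2262, Pow(289, -1))) = Add(Rational(31101, 64), Mul(-2262, Rational(1, 289))) = Add(Rational(31101, 64), Rational(-2262, 289)) = Rational(8843421, 18496)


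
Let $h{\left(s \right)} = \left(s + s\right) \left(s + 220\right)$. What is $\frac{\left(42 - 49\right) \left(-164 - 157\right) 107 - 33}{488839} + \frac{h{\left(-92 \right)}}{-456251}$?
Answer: $\frac{405331276}{745930711} \approx 0.54339$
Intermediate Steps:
$h{\left(s \right)} = 2 s \left(220 + s\right)$
$\frac{\left(42 - 49\right) \left(-164 - 157\right) 107 - 33}{488839} + \frac{h{\left(-92 \right)}}{-456251} = \frac{\left(42 - 49\right) \left(-164 - 157\right) 107 - 33}{488839} + \frac{2 \left(-92\right) \left(220 - 92\right)}{-456251} = \left(\left(-7\right) \left(-321\right) 107 - 33\right) \frac{1}{488839} + 2 \left(-92\right) 128 \left(- \frac{1}{456251}\right) = \left(2247 \cdot 107 - 33\right) \frac{1}{488839} - - \frac{1024}{19837} = \left(240429 - 33\right) \frac{1}{488839} + \frac{1024}{19837} = 240396 \cdot \frac{1}{488839} + \frac{1024}{19837} = \frac{18492}{37603} + \frac{1024}{19837} = \frac{405331276}{745930711}$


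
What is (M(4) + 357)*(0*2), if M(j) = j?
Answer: 0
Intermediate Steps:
(M(4) + 357)*(0*2) = (4 + 357)*(0*2) = 361*0 = 0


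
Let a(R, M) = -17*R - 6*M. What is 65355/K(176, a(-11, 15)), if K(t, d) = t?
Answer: 65355/176 ≈ 371.33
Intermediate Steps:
65355/K(176, a(-11, 15)) = 65355/176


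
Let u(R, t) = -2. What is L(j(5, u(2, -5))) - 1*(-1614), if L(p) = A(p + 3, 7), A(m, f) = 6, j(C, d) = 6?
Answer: 1620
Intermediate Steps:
L(p) = 6
L(j(5, u(2, -5))) - 1*(-1614) = 6 - 1*(-1614) = 6 + 1614 = 1620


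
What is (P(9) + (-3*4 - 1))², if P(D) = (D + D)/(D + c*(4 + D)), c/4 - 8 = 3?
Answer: 56776225/337561 ≈ 168.20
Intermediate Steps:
c = 44 (c = 32 + 4*3 = 32 + 12 = 44)
P(D) = 2*D/(176 + 45*D) (P(D) = (D + D)/(D + 44*(4 + D)) = (2*D)/(D + (176 + 44*D)) = (2*D)/(176 + 45*D) = 2*D/(176 + 45*D))
(P(9) + (-3*4 - 1))² = (2*9/(176 + 45*9) + (-3*4 - 1))² = (2*9/(176 + 405) + (-12 - 1))² = (2*9/581 - 13)² = (2*9*(1/581) - 13)² = (18/581 - 13)² = (-7535/581)² = 56776225/337561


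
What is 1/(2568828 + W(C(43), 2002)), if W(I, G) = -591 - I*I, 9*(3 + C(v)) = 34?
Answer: 81/208027148 ≈ 3.8937e-7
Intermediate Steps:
C(v) = 7/9 (C(v) = -3 + (1/9)*34 = -3 + 34/9 = 7/9)
W(I, G) = -591 - I**2
1/(2568828 + W(C(43), 2002)) = 1/(2568828 + (-591 - (7/9)**2)) = 1/(2568828 + (-591 - 1*49/81)) = 1/(2568828 + (-591 - 49/81)) = 1/(2568828 - 47920/81) = 1/(208027148/81) = 81/208027148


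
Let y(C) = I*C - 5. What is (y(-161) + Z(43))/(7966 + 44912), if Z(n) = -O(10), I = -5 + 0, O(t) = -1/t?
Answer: 381/25180 ≈ 0.015131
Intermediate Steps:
I = -5
y(C) = -5 - 5*C (y(C) = -5*C - 5 = -5 - 5*C)
Z(n) = 1/10 (Z(n) = -(-1)/10 = -1*(-1/10) = 1/10)
(y(-161) + Z(43))/(7966 + 44912) = ((-5 - 5*(-161)) + 1/10)/(7966 + 44912) = ((-5 + 805) + 1/10)/52878 = (800 + 1/10)*(1/52878) = (8001/10)*(1/52878) = 381/25180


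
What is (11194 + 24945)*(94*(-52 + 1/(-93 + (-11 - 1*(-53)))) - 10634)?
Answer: -28611824524/51 ≈ -5.6102e+8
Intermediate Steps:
(11194 + 24945)*(94*(-52 + 1/(-93 + (-11 - 1*(-53)))) - 10634) = 36139*(94*(-52 + 1/(-93 + (-11 + 53))) - 10634) = 36139*(94*(-52 + 1/(-93 + 42)) - 10634) = 36139*(94*(-52 + 1/(-51)) - 10634) = 36139*(94*(-52 - 1/51) - 10634) = 36139*(94*(-2653/51) - 10634) = 36139*(-249382/51 - 10634) = 36139*(-791716/51) = -28611824524/51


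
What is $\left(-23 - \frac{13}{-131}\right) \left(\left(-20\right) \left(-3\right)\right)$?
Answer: $- \frac{180000}{131} \approx -1374.0$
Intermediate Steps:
$\left(-23 - \frac{13}{-131}\right) \left(\left(-20\right) \left(-3\right)\right) = \left(-23 - - \frac{13}{131}\right) 60 = \left(-23 + \frac{13}{131}\right) 60 = \left(- \frac{3000}{131}\right) 60 = - \frac{180000}{131}$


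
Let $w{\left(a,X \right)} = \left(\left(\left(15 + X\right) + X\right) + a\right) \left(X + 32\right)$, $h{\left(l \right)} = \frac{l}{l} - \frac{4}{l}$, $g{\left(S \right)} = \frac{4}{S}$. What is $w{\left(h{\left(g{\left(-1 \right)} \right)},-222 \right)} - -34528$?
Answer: $115658$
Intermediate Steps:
$h{\left(l \right)} = 1 - \frac{4}{l}$
$w{\left(a,X \right)} = \left(32 + X\right) \left(15 + a + 2 X\right)$ ($w{\left(a,X \right)} = \left(\left(15 + 2 X\right) + a\right) \left(32 + X\right) = \left(15 + a + 2 X\right) \left(32 + X\right) = \left(32 + X\right) \left(15 + a + 2 X\right)$)
$w{\left(h{\left(g{\left(-1 \right)} \right)},-222 \right)} - -34528 = \left(480 + 2 \left(-222\right)^{2} + 32 \frac{-4 + \frac{4}{-1}}{4 \frac{1}{-1}} + 79 \left(-222\right) - 222 \frac{-4 + \frac{4}{-1}}{4 \frac{1}{-1}}\right) - -34528 = \left(480 + 2 \cdot 49284 + 32 \frac{-4 + 4 \left(-1\right)}{4 \left(-1\right)} - 17538 - 222 \frac{-4 + 4 \left(-1\right)}{4 \left(-1\right)}\right) + 34528 = \left(480 + 98568 + 32 \frac{-4 - 4}{-4} - 17538 - 222 \frac{-4 - 4}{-4}\right) + 34528 = \left(480 + 98568 + 32 \left(\left(- \frac{1}{4}\right) \left(-8\right)\right) - 17538 - 222 \left(\left(- \frac{1}{4}\right) \left(-8\right)\right)\right) + 34528 = \left(480 + 98568 + 32 \cdot 2 - 17538 - 444\right) + 34528 = \left(480 + 98568 + 64 - 17538 - 444\right) + 34528 = 81130 + 34528 = 115658$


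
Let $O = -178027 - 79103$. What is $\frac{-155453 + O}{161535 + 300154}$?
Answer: $- \frac{412583}{461689} \approx -0.89364$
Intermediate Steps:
$O = -257130$ ($O = -178027 - 79103 = -257130$)
$\frac{-155453 + O}{161535 + 300154} = \frac{-155453 - 257130}{161535 + 300154} = - \frac{412583}{461689}$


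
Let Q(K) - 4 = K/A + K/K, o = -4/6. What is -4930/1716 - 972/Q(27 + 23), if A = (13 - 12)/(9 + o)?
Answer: -510923/98670 ≈ -5.1781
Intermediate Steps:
o = -⅔ (o = -4*⅙ = -⅔ ≈ -0.66667)
A = 3/25 (A = (13 - 12)/(9 - ⅔) = 1/(25/3) = 1*(3/25) = 3/25 ≈ 0.12000)
Q(K) = 5 + 25*K/3 (Q(K) = 4 + (K/(3/25) + K/K) = 4 + (K*(25/3) + 1) = 4 + (25*K/3 + 1) = 4 + (1 + 25*K/3) = 5 + 25*K/3)
-4930/1716 - 972/Q(27 + 23) = -4930/1716 - 972/(5 + 25*(27 + 23)/3) = -4930*1/1716 - 972/(5 + (25/3)*50) = -2465/858 - 972/(5 + 1250/3) = -2465/858 - 972/1265/3 = -2465/858 - 972*3/1265 = -2465/858 - 2916/1265 = -510923/98670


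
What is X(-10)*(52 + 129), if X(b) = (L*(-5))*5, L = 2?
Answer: -9050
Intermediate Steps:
X(b) = -50 (X(b) = (2*(-5))*5 = -10*5 = -50)
X(-10)*(52 + 129) = -50*(52 + 129) = -50*181 = -9050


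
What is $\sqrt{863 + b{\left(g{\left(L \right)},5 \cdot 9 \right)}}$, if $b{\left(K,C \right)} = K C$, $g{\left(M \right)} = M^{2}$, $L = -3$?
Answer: $2 \sqrt{317} \approx 35.609$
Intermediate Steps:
$b{\left(K,C \right)} = C K$
$\sqrt{863 + b{\left(g{\left(L \right)},5 \cdot 9 \right)}} = \sqrt{863 + 5 \cdot 9 \left(-3\right)^{2}} = \sqrt{863 + 45 \cdot 9} = \sqrt{863 + 405} = \sqrt{1268} = 2 \sqrt{317}$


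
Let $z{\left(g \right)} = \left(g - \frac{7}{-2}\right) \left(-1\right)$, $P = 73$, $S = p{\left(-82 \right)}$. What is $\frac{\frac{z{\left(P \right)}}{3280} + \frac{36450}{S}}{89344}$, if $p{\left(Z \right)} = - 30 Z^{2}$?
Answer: $- \frac{54873}{24029962240} \approx -2.2835 \cdot 10^{-6}$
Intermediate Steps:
$S = -201720$ ($S = - 30 \left(-82\right)^{2} = \left(-30\right) 6724 = -201720$)
$z{\left(g \right)} = - \frac{7}{2} - g$ ($z{\left(g \right)} = \left(g - - \frac{7}{2}\right) \left(-1\right) = \left(g + \frac{7}{2}\right) \left(-1\right) = \left(\frac{7}{2} + g\right) \left(-1\right) = - \frac{7}{2} - g$)
$\frac{\frac{z{\left(P \right)}}{3280} + \frac{36450}{S}}{89344} = \frac{\frac{- \frac{7}{2} - 73}{3280} + \frac{36450}{-201720}}{89344} = \left(\left(- \frac{7}{2} - 73\right) \frac{1}{3280} + 36450 \left(- \frac{1}{201720}\right)\right) \frac{1}{89344} = \left(\left(- \frac{153}{2}\right) \frac{1}{3280} - \frac{1215}{6724}\right) \frac{1}{89344} = \left(- \frac{153}{6560} - \frac{1215}{6724}\right) \frac{1}{89344} = \left(- \frac{54873}{268960}\right) \frac{1}{89344} = - \frac{54873}{24029962240}$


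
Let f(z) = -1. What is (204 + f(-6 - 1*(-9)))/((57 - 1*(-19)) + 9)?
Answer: 203/85 ≈ 2.3882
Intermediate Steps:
(204 + f(-6 - 1*(-9)))/((57 - 1*(-19)) + 9) = (204 - 1)/((57 - 1*(-19)) + 9) = 203/((57 + 19) + 9) = 203/(76 + 9) = 203/85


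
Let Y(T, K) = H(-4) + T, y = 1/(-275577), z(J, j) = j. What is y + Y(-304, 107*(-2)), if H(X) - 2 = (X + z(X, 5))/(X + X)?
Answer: -666069617/2204616 ≈ -302.13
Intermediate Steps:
y = -1/275577 ≈ -3.6287e-6
H(X) = 2 + (5 + X)/(2*X) (H(X) = 2 + (X + 5)/(X + X) = 2 + (5 + X)/((2*X)) = 2 + (5 + X)*(1/(2*X)) = 2 + (5 + X)/(2*X))
Y(T, K) = 15/8 + T (Y(T, K) = (5/2)*(1 - 4)/(-4) + T = (5/2)*(-¼)*(-3) + T = 15/8 + T)
y + Y(-304, 107*(-2)) = -1/275577 + (15/8 - 304) = -1/275577 - 2417/8 = -666069617/2204616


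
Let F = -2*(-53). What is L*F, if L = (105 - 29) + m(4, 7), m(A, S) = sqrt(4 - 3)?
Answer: 8162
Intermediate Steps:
m(A, S) = 1 (m(A, S) = sqrt(1) = 1)
L = 77 (L = (105 - 29) + 1 = 76 + 1 = 77)
F = 106
L*F = 77*106 = 8162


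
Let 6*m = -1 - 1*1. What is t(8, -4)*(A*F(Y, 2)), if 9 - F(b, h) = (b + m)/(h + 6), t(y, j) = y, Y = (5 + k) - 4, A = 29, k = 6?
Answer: 5684/3 ≈ 1894.7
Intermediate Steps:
m = -⅓ (m = (-1 - 1*1)/6 = (-1 - 1)/6 = (⅙)*(-2) = -⅓ ≈ -0.33333)
Y = 7 (Y = (5 + 6) - 4 = 11 - 4 = 7)
F(b, h) = 9 - (-⅓ + b)/(6 + h) (F(b, h) = 9 - (b - ⅓)/(h + 6) = 9 - (-⅓ + b)/(6 + h))
t(8, -4)*(A*F(Y, 2)) = 8*(29*((163/3 - 1*7 + 9*2)/(6 + 2))) = 8*(29*((163/3 - 7 + 18)/8)) = 8*(29*((⅛)*(196/3))) = 8*(29*(49/6)) = 8*(1421/6) = 5684/3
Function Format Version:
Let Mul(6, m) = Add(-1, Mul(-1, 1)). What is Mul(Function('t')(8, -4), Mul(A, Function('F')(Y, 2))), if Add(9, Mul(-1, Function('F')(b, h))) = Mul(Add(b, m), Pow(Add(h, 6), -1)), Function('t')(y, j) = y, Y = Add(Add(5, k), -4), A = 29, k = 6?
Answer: Rational(5684, 3) ≈ 1894.7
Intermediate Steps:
m = Rational(-1, 3) (m = Mul(Rational(1, 6), Add(-1, Mul(-1, 1))) = Mul(Rational(1, 6), Add(-1, -1)) = Mul(Rational(1, 6), -2) = Rational(-1, 3) ≈ -0.33333)
Y = 7 (Y = Add(Add(5, 6), -4) = Add(11, -4) = 7)
Function('F')(b, h) = Add(9, Mul(-1, Pow(Add(6, h), -1), Add(Rational(-1, 3), b))) (Function('F')(b, h) = Add(9, Mul(-1, Mul(Add(b, Rational(-1, 3)), Pow(Add(h, 6), -1)))) = Add(9, Mul(-1, Mul(Add(Rational(-1, 3), b), Pow(Add(6, h), -1)))) = Add(9, Mul(-1, Mul(Pow(Add(6, h), -1), Add(Rational(-1, 3), b)))) = Add(9, Mul(-1, Pow(Add(6, h), -1), Add(Rational(-1, 3), b))))
Mul(Function('t')(8, -4), Mul(A, Function('F')(Y, 2))) = Mul(8, Mul(29, Mul(Pow(Add(6, 2), -1), Add(Rational(163, 3), Mul(-1, 7), Mul(9, 2))))) = Mul(8, Mul(29, Mul(Pow(8, -1), Add(Rational(163, 3), -7, 18)))) = Mul(8, Mul(29, Mul(Rational(1, 8), Rational(196, 3)))) = Mul(8, Mul(29, Rational(49, 6))) = Mul(8, Rational(1421, 6)) = Rational(5684, 3)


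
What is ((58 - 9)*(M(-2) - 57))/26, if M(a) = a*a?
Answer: -2597/26 ≈ -99.885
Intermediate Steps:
M(a) = a²
((58 - 9)*(M(-2) - 57))/26 = ((58 - 9)*((-2)² - 57))/26 = (49*(4 - 57))/26 = (49*(-53))/26 = (1/26)*(-2597) = -2597/26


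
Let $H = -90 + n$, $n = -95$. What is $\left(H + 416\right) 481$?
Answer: $111111$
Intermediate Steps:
$H = -185$ ($H = -90 - 95 = -185$)
$\left(H + 416\right) 481 = \left(-185 + 416\right) 481 = 231 \cdot 481 = 111111$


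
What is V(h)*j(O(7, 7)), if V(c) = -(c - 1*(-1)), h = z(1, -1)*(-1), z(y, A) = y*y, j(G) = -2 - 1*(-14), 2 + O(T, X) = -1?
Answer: 0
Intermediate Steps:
O(T, X) = -3 (O(T, X) = -2 - 1 = -3)
j(G) = 12 (j(G) = -2 + 14 = 12)
z(y, A) = y**2
h = -1 (h = 1**2*(-1) = 1*(-1) = -1)
V(c) = -1 - c (V(c) = -(c + 1) = -(1 + c) = -1 - c)
V(h)*j(O(7, 7)) = (-1 - 1*(-1))*12 = (-1 + 1)*12 = 0*12 = 0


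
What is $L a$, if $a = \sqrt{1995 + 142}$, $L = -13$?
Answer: $- 13 \sqrt{2137} \approx -600.96$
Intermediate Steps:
$a = \sqrt{2137} \approx 46.228$
$L a = - 13 \sqrt{2137}$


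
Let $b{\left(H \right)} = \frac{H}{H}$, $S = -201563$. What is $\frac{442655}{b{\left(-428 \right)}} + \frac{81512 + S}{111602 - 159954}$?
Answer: $\frac{21403374611}{48352} \approx 4.4266 \cdot 10^{5}$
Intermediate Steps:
$b{\left(H \right)} = 1$
$\frac{442655}{b{\left(-428 \right)}} + \frac{81512 + S}{111602 - 159954} = \frac{442655}{1} + \frac{81512 - 201563}{111602 - 159954} = 442655 \cdot 1 - \frac{120051}{-48352} = 442655 - - \frac{120051}{48352} = 442655 + \frac{120051}{48352} = \frac{21403374611}{48352}$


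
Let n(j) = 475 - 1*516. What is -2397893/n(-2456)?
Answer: 2397893/41 ≈ 58485.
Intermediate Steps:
n(j) = -41 (n(j) = 475 - 516 = -41)
-2397893/n(-2456) = -2397893/(-41) = -2397893*(-1/41) = 2397893/41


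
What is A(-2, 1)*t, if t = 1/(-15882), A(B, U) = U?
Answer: -1/15882 ≈ -6.2964e-5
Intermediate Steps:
t = -1/15882 ≈ -6.2964e-5
A(-2, 1)*t = 1*(-1/15882) = -1/15882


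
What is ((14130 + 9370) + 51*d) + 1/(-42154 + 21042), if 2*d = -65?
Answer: 461138859/21112 ≈ 21843.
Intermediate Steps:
d = -65/2 (d = (½)*(-65) = -65/2 ≈ -32.500)
((14130 + 9370) + 51*d) + 1/(-42154 + 21042) = ((14130 + 9370) + 51*(-65/2)) + 1/(-42154 + 21042) = (23500 - 3315/2) + 1/(-21112) = 43685/2 - 1/21112 = 461138859/21112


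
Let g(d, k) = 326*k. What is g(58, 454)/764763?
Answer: 652/3369 ≈ 0.19353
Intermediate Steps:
g(58, 454)/764763 = (326*454)/764763 = 148004*(1/764763) = 652/3369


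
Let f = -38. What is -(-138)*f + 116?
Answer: -5128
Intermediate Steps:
-(-138)*f + 116 = -(-138)*(-38) + 116 = -46*114 + 116 = -5244 + 116 = -5128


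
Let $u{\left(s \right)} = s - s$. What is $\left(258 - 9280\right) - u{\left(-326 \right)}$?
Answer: $-9022$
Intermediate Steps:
$u{\left(s \right)} = 0$
$\left(258 - 9280\right) - u{\left(-326 \right)} = \left(258 - 9280\right) - 0 = \left(258 - 9280\right) + 0 = -9022 + 0 = -9022$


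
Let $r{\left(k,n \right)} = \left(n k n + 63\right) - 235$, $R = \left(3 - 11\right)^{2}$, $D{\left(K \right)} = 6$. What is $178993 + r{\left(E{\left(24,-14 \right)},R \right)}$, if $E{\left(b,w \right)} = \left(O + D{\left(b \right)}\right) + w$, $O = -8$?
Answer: $113285$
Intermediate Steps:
$E{\left(b,w \right)} = -2 + w$ ($E{\left(b,w \right)} = \left(-8 + 6\right) + w = -2 + w$)
$R = 64$ ($R = \left(-8\right)^{2} = 64$)
$r{\left(k,n \right)} = -172 + k n^{2}$ ($r{\left(k,n \right)} = \left(k n n + 63\right) - 235 = \left(k n^{2} + 63\right) - 235 = \left(63 + k n^{2}\right) - 235 = -172 + k n^{2}$)
$178993 + r{\left(E{\left(24,-14 \right)},R \right)} = 178993 + \left(-172 + \left(-2 - 14\right) 64^{2}\right) = 178993 - 65708 = 113285$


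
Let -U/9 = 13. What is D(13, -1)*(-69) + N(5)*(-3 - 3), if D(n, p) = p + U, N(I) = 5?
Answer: 8112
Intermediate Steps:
U = -117 (U = -9*13 = -117)
D(n, p) = -117 + p (D(n, p) = p - 117 = -117 + p)
D(13, -1)*(-69) + N(5)*(-3 - 3) = (-117 - 1)*(-69) + 5*(-3 - 3) = -118*(-69) + 5*(-6) = 8142 - 30 = 8112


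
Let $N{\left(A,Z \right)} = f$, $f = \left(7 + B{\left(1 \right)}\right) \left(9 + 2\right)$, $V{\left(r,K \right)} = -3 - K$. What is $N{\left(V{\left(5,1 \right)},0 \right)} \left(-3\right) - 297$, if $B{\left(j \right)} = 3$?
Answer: $-627$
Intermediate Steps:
$f = 110$ ($f = \left(7 + 3\right) \left(9 + 2\right) = 10 \cdot 11 = 110$)
$N{\left(A,Z \right)} = 110$
$N{\left(V{\left(5,1 \right)},0 \right)} \left(-3\right) - 297 = 110 \left(-3\right) - 297 = -330 - 297 = -627$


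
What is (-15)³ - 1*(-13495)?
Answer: 10120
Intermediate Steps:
(-15)³ - 1*(-13495) = -3375 + 13495 = 10120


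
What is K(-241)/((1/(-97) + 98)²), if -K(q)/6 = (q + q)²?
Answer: -13115619096/90345025 ≈ -145.17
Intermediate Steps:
K(q) = -24*q² (K(q) = -6*(q + q)² = -6*4*q² = -24*q²)
K(-241)/((1/(-97) + 98)²) = (-24*(-241)²)/((1/(-97) + 98)²) = (-24*58081)/((-1/97 + 98)²) = -1393944/((9505/97)²) = -1393944/90345025/9409 = -1393944*9409/90345025 = -13115619096/90345025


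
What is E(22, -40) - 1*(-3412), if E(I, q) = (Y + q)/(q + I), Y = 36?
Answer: 30710/9 ≈ 3412.2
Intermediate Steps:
E(I, q) = (36 + q)/(I + q) (E(I, q) = (36 + q)/(q + I) = (36 + q)/(I + q))
E(22, -40) - 1*(-3412) = (36 - 40)/(22 - 40) - 1*(-3412) = -4/(-18) + 3412 = -1/18*(-4) + 3412 = 2/9 + 3412 = 30710/9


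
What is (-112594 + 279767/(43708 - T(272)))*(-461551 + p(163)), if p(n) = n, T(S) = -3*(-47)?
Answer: 2263155677267028/43567 ≈ 5.1947e+10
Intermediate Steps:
T(S) = 141
(-112594 + 279767/(43708 - T(272)))*(-461551 + p(163)) = (-112594 + 279767/(43708 - 1*141))*(-461551 + 163) = (-112594 + 279767/(43708 - 141))*(-461388) = (-112594 + 279767/43567)*(-461388) = -4905103031/43567*(-461388) = 2263155677267028/43567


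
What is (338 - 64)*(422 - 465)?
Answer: -11782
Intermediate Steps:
(338 - 64)*(422 - 465) = 274*(-43) = -11782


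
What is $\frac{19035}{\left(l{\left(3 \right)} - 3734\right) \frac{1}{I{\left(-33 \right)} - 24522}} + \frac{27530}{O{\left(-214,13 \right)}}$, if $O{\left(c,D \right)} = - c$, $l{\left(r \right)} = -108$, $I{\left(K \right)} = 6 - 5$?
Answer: $\frac{442441675}{3638} \approx 1.2162 \cdot 10^{5}$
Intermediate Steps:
$I{\left(K \right)} = 1$ ($I{\left(K \right)} = 6 - 5 = 1$)
$\frac{19035}{\left(l{\left(3 \right)} - 3734\right) \frac{1}{I{\left(-33 \right)} - 24522}} + \frac{27530}{O{\left(-214,13 \right)}} = \frac{19035}{\left(-108 - 3734\right) \frac{1}{1 - 24522}} + \frac{27530}{\left(-1\right) \left(-214\right)} = \frac{19035}{\left(-3842\right) \frac{1}{-24521}} + \frac{27530}{214} = \frac{19035}{\left(-3842\right) \left(- \frac{1}{24521}\right)} + 27530 \cdot \frac{1}{214} = \frac{19035}{\frac{34}{217}} + \frac{13765}{107} = 19035 \cdot \frac{217}{34} + \frac{13765}{107} = \frac{4130595}{34} + \frac{13765}{107} = \frac{442441675}{3638}$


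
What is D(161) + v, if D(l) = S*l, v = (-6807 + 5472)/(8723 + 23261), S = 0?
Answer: -1335/31984 ≈ -0.041740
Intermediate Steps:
v = -1335/31984 ≈ -0.041740
D(l) = 0 (D(l) = 0*l = 0)
D(161) + v = 0 - 1335/31984 = -1335/31984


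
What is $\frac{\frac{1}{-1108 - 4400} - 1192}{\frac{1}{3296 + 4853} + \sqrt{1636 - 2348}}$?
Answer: $- \frac{4863869183}{23674993894764} + \frac{39635669972267 i \sqrt{178}}{11837496947382} \approx -0.00020544 + 44.672 i$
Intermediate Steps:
$\frac{\frac{1}{-1108 - 4400} - 1192}{\frac{1}{3296 + 4853} + \sqrt{1636 - 2348}} = \frac{\frac{1}{-5508} - 1192}{\frac{1}{8149} + \sqrt{-712}} = \frac{- \frac{1}{5508} - 1192}{\frac{1}{8149} + 2 i \sqrt{178}} = - \frac{6565537}{5508 \left(\frac{1}{8149} + 2 i \sqrt{178}\right)}$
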